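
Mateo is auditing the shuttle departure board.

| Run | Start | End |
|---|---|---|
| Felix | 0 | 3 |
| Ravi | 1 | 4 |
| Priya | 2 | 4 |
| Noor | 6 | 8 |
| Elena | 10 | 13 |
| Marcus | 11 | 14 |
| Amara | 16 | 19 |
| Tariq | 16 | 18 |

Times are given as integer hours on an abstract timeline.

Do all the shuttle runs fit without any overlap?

No

Sorted by start: Felix, Ravi, Priya, Noor, Elena, Marcus, Amara, Tariq.
Ravi starts before Felix ends → Felix and Ravi overlap.
That's a conflict, so the schedule is not conflict-free.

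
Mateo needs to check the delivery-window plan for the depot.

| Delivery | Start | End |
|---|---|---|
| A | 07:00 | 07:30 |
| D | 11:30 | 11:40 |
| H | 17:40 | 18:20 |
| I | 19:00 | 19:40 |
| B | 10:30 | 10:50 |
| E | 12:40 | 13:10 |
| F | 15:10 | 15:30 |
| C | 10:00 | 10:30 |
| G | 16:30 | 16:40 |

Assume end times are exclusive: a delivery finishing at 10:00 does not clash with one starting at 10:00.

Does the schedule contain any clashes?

Sorted by start: A, C, B, D, E, F, G, H, I.
C starts after A ends — done with A.
B starts exactly when C ends (back-to-back, no overlap) — done with C.
D starts after B ends — done with B.
E starts after D ends — done with D.
F starts after E ends — done with E.
G starts after F ends — done with F.
H starts after G ends — done with G.
I starts after H ends.
Every pair is clear; the schedule has no overlaps.

No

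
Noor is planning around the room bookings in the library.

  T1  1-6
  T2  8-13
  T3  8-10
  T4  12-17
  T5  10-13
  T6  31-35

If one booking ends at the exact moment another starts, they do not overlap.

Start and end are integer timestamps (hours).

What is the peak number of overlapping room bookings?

3

Walk through starts and ends in time order (an end at T is processed before a start at T):
1 start T1 → 1
6 end T1 → 0
8 start T2 → 1
8 start T3 → 2
10 end T3 → 1
10 start T5 → 2
12 start T4 → 3
13 end T2 → 2
13 end T5 → 1
17 end T4 → 0
31 start T6 → 1
35 end T6 → 0
Peak is 3, at 12 (T2, T4, T5).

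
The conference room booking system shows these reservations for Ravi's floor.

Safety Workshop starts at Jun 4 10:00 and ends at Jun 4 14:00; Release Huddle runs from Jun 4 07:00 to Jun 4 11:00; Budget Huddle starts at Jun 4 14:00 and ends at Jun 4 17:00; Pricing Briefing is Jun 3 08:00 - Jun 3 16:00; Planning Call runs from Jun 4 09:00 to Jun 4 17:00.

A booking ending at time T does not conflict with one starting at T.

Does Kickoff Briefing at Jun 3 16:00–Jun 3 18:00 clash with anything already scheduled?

Pricing Briefing: ends Jun 3 16:00 at or before Kickoff Briefing starts Jun 3 16:00 → clear.
Release Huddle: starts Jun 4 07:00 at or after Kickoff Briefing ends Jun 3 18:00 → clear.
Planning Call: starts Jun 4 09:00 at or after Kickoff Briefing ends Jun 3 18:00 → clear.
Safety Workshop: starts Jun 4 10:00 at or after Kickoff Briefing ends Jun 3 18:00 → clear.
Budget Huddle: starts Jun 4 14:00 at or after Kickoff Briefing ends Jun 3 18:00 → clear.

No — it doesn't clash with anything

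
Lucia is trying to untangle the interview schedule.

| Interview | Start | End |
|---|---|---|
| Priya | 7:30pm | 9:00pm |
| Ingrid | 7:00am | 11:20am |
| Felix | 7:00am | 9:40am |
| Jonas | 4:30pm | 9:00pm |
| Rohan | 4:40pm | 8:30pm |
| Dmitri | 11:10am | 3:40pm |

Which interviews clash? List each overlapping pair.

Dmitri & Ingrid, Felix & Ingrid, Jonas & Priya, Jonas & Rohan, Priya & Rohan

Sorted by start: Felix, Ingrid, Dmitri, Jonas, Rohan, Priya.
Ingrid starts before Felix ends → Felix and Ingrid overlap.
Dmitri starts after Felix ends, so nothing later overlaps Felix either.
Dmitri starts before Ingrid ends → Ingrid and Dmitri overlap.
Jonas starts after Ingrid ends, so nothing later overlaps Ingrid either.
Jonas starts after Dmitri ends, so nothing later overlaps Dmitri either.
Rohan starts before Jonas ends → Jonas and Rohan overlap.
Priya starts before Jonas ends → Jonas and Priya overlap.
Priya starts before Rohan ends → Rohan and Priya overlap.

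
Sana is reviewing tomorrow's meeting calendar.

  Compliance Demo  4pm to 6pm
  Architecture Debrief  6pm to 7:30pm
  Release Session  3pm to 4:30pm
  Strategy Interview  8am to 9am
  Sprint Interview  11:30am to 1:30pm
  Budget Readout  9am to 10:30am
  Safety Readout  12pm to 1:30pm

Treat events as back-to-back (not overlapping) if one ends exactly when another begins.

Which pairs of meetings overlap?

Check each pair: they overlap iff neither finishes before the other starts.
Sorted by start: Strategy Interview, Budget Readout, Sprint Interview, Safety Readout, Release Session, Compliance Demo, Architecture Debrief.
Budget Readout starts exactly when Strategy Interview ends (back-to-back, no overlap) — done with Strategy Interview.
Sprint Interview starts after Budget Readout ends — done with Budget Readout.
Safety Readout starts before Sprint Interview ends → Sprint Interview and Safety Readout overlap.
Release Session starts after Sprint Interview ends — done with Sprint Interview.
Release Session starts after Safety Readout ends — done with Safety Readout.
Compliance Demo starts before Release Session ends → Release Session and Compliance Demo overlap.
Architecture Debrief starts after Release Session ends.
Architecture Debrief starts exactly when Compliance Demo ends (back-to-back, no overlap).

Compliance Demo & Release Session, Safety Readout & Sprint Interview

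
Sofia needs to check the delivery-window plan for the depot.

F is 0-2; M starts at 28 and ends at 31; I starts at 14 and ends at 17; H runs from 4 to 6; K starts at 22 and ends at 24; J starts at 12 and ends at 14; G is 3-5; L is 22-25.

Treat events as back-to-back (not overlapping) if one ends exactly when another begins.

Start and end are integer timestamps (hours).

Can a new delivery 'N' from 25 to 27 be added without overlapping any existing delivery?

F: ends 2 at or before N starts 25 → clear.
G: ends 5 at or before N starts 25 → clear.
H: ends 6 at or before N starts 25 → clear.
J: ends 14 at or before N starts 25 → clear.
I: ends 17 at or before N starts 25 → clear.
K: ends 24 at or before N starts 25 → clear.
L: ends 25 at or before N starts 25 → clear.
M: starts 28 at or after N ends 27 → clear.

Yes — the slot is free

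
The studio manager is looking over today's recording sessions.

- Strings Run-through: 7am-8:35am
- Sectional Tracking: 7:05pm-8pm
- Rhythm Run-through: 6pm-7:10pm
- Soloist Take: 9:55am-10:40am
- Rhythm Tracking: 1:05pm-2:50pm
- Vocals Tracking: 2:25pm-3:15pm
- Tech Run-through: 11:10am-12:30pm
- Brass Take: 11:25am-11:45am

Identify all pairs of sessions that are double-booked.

Check each pair: they overlap iff neither finishes before the other starts.
Sorted by start: Strings Run-through, Soloist Take, Tech Run-through, Brass Take, Rhythm Tracking, Vocals Tracking, Rhythm Run-through, Sectional Tracking.
Soloist Take starts after Strings Run-through ends, so nothing later overlaps Strings Run-through either.
Tech Run-through starts after Soloist Take ends, so nothing later overlaps Soloist Take either.
Brass Take starts before Tech Run-through ends → Tech Run-through and Brass Take overlap.
Rhythm Tracking starts after Tech Run-through ends, so nothing later overlaps Tech Run-through either.
Rhythm Tracking starts after Brass Take ends, so nothing later overlaps Brass Take either.
Vocals Tracking starts before Rhythm Tracking ends → Rhythm Tracking and Vocals Tracking overlap.
Rhythm Run-through starts after Rhythm Tracking ends, so nothing later overlaps Rhythm Tracking either.
Rhythm Run-through starts after Vocals Tracking ends, so nothing later overlaps Vocals Tracking either.
Sectional Tracking starts before Rhythm Run-through ends → Rhythm Run-through and Sectional Tracking overlap.

Brass Take & Tech Run-through, Rhythm Run-through & Sectional Tracking, Rhythm Tracking & Vocals Tracking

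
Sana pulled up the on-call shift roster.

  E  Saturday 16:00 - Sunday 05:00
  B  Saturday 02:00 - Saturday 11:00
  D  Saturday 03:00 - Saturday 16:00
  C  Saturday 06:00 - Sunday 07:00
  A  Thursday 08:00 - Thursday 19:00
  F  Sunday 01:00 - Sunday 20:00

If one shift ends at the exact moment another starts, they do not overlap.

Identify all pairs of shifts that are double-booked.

Two intervals overlap when each starts before the other ends.
Sorted by start: A, B, D, C, E, F.
B starts after A ends, so A has no further overlaps.
D starts before B ends → B and D overlap.
C starts before B ends → B and C overlap.
E starts after B ends, so B has no further overlaps.
C starts before D ends → D and C overlap.
E starts exactly when D ends (back-to-back, no overlap), so D has no further overlaps.
E starts before C ends → C and E overlap.
F starts before C ends → C and F overlap.
F starts before E ends → E and F overlap.

B & C, B & D, C & D, C & E, C & F, E & F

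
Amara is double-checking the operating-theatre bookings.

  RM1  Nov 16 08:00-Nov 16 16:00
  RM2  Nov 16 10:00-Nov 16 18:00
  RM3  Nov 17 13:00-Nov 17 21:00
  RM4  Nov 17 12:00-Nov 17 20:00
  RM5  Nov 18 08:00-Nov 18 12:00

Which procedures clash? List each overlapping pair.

RM1 & RM2, RM3 & RM4

Sorted by start: RM1, RM2, RM4, RM3, RM5.
RM2 starts before RM1 ends → RM1 and RM2 overlap.
RM4 starts after RM1 ends, so nothing later overlaps RM1 either.
RM4 starts after RM2 ends, so nothing later overlaps RM2 either.
RM3 starts before RM4 ends → RM4 and RM3 overlap.
RM5 starts after RM4 ends.
RM5 starts after RM3 ends.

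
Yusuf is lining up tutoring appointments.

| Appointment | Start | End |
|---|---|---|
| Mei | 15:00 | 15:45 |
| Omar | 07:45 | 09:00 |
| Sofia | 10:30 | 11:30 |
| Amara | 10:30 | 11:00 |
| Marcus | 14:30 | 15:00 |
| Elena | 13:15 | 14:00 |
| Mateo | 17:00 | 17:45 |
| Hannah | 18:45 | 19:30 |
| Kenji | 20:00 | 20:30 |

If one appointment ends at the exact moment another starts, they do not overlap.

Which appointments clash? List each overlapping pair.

Amara & Sofia

Check each pair: they overlap iff neither finishes before the other starts.
Sorted by start: Omar, Sofia, Amara, Elena, Marcus, Mei, Mateo, Hannah, Kenji.
Sofia starts after Omar ends; Omar is clear from here.
Amara starts before Sofia ends → Sofia and Amara overlap.
Elena starts after Sofia ends; Sofia is clear from here.
Elena starts after Amara ends; Amara is clear from here.
Marcus starts after Elena ends; Elena is clear from here.
Mei starts exactly when Marcus ends (back-to-back, no overlap); Marcus is clear from here.
Mateo starts after Mei ends; Mei is clear from here.
Hannah starts after Mateo ends; Mateo is clear from here.
Kenji starts after Hannah ends.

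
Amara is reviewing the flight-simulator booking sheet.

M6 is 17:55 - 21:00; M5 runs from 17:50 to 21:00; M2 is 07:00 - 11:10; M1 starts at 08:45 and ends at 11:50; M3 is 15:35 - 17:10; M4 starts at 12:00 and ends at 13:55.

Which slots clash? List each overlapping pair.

Sorted by start: M2, M1, M4, M3, M5, M6.
M1 starts before M2 ends → M2 and M1 overlap.
M4 starts after M2 ends; M2 is clear from here.
M4 starts after M1 ends; M1 is clear from here.
M3 starts after M4 ends; M4 is clear from here.
M5 starts after M3 ends; M3 is clear from here.
M6 starts before M5 ends → M5 and M6 overlap.

M1 & M2, M5 & M6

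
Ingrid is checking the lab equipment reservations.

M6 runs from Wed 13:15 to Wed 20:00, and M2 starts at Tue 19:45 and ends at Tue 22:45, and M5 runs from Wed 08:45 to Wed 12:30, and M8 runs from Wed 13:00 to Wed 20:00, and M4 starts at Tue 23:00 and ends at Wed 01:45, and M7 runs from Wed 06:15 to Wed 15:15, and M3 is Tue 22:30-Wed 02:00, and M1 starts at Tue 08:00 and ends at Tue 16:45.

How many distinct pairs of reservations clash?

Sorted by start: M1, M2, M3, M4, M7, M5, M8, M6.
M2 starts after M1 ends — done with M1.
M3 starts before M2 ends → M2 and M3 overlap.
M4 starts after M2 ends — done with M2.
M4 starts before M3 ends → M3 and M4 overlap.
M7 starts after M3 ends — done with M3.
M7 starts after M4 ends — done with M4.
M5 starts before M7 ends → M7 and M5 overlap.
M8 starts before M7 ends → M7 and M8 overlap.
M6 starts before M7 ends → M7 and M6 overlap.
M8 starts after M5 ends — done with M5.
M6 starts before M8 ends → M8 and M6 overlap.
Overlapping pairs: M2 & M3, M3 & M4, M5 & M7, M6 & M7, M6 & M8, M7 & M8 — 6 in total.

6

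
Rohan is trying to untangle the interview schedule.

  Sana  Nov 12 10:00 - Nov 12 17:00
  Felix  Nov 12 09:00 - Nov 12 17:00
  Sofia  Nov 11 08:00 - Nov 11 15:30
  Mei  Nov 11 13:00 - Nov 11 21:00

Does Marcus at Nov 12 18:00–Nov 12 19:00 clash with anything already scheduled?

No — it doesn't clash with anything

Sofia: ends Nov 11 15:30 at or before Marcus starts Nov 12 18:00 → clear.
Mei: ends Nov 11 21:00 at or before Marcus starts Nov 12 18:00 → clear.
Felix: ends Nov 12 17:00 at or before Marcus starts Nov 12 18:00 → clear.
Sana: ends Nov 12 17:00 at or before Marcus starts Nov 12 18:00 → clear.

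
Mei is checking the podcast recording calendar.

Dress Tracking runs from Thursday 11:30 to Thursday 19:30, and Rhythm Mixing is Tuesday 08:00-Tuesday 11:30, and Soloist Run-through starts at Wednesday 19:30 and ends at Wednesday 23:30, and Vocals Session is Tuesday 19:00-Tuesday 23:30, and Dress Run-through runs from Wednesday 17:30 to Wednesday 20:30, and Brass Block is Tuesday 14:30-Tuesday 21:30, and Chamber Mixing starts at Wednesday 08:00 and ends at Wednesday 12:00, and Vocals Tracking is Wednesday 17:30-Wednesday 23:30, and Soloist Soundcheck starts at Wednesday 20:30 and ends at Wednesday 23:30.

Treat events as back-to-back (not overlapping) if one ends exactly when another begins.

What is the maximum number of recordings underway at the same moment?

3

Walk through starts and ends in time order (an end at T is processed before a start at T):
Tuesday 08:00 start Rhythm Mixing → 1
Tuesday 11:30 end Rhythm Mixing → 0
Tuesday 14:30 start Brass Block → 1
Tuesday 19:00 start Vocals Session → 2
Tuesday 21:30 end Brass Block → 1
Tuesday 23:30 end Vocals Session → 0
Wednesday 08:00 start Chamber Mixing → 1
Wednesday 12:00 end Chamber Mixing → 0
Wednesday 17:30 start Dress Run-through → 1
Wednesday 17:30 start Vocals Tracking → 2
Wednesday 19:30 start Soloist Run-through → 3
Wednesday 20:30 end Dress Run-through → 2
Wednesday 20:30 start Soloist Soundcheck → 3
Wednesday 23:30 end Soloist Run-through → 2
Wednesday 23:30 end Soloist Soundcheck → 1
Wednesday 23:30 end Vocals Tracking → 0
Thursday 11:30 start Dress Tracking → 1
Thursday 19:30 end Dress Tracking → 0
Peak is 3, at Wednesday 19:30 (Dress Run-through, Soloist Run-through, Vocals Tracking).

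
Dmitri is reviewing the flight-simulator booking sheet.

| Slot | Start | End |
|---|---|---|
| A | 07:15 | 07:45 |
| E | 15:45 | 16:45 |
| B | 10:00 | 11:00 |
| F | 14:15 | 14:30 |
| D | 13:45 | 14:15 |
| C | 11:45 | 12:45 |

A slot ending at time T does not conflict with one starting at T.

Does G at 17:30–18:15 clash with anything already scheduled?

A: ends 07:45 at or before G starts 17:30 → clear.
B: ends 11:00 at or before G starts 17:30 → clear.
C: ends 12:45 at or before G starts 17:30 → clear.
D: ends 14:15 at or before G starts 17:30 → clear.
F: ends 14:30 at or before G starts 17:30 → clear.
E: ends 16:45 at or before G starts 17:30 → clear.

No — it doesn't clash with anything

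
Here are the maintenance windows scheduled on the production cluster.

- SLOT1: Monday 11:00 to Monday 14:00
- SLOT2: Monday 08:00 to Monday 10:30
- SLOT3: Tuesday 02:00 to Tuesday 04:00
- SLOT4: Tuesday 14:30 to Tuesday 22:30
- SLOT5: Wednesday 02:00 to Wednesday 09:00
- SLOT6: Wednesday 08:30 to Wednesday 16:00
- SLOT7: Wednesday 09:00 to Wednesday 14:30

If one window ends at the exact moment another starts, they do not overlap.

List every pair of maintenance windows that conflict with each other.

Sorted by start: SLOT2, SLOT1, SLOT3, SLOT4, SLOT5, SLOT6, SLOT7.
SLOT1 starts after SLOT2 ends — done with SLOT2.
SLOT3 starts after SLOT1 ends — done with SLOT1.
SLOT4 starts after SLOT3 ends — done with SLOT3.
SLOT5 starts after SLOT4 ends — done with SLOT4.
SLOT6 starts before SLOT5 ends → SLOT5 and SLOT6 overlap.
SLOT7 starts exactly when SLOT5 ends (back-to-back, no overlap).
SLOT7 starts before SLOT6 ends → SLOT6 and SLOT7 overlap.

SLOT5 & SLOT6, SLOT6 & SLOT7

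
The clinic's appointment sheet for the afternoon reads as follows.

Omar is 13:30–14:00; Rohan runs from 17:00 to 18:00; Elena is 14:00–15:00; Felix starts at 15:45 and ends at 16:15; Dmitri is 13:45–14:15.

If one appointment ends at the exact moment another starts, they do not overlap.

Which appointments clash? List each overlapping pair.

Dmitri & Elena, Dmitri & Omar

Sorted by start: Omar, Dmitri, Elena, Felix, Rohan.
Dmitri starts before Omar ends → Omar and Dmitri overlap.
Elena starts exactly when Omar ends (back-to-back, no overlap), so Omar has no further overlaps.
Elena starts before Dmitri ends → Dmitri and Elena overlap.
Felix starts after Dmitri ends, so Dmitri has no further overlaps.
Felix starts after Elena ends, so Elena has no further overlaps.
Rohan starts after Felix ends.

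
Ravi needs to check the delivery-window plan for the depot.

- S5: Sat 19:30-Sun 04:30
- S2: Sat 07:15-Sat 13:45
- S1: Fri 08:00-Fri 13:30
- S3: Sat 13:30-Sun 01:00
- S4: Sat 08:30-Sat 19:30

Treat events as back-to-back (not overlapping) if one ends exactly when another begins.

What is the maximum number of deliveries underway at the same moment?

Sweep the timeline, counting +1 at each start and −1 at each end (ends before starts at a tie):
Fri 08:00 start S1 → 1
Fri 13:30 end S1 → 0
Sat 07:15 start S2 → 1
Sat 08:30 start S4 → 2
Sat 13:30 start S3 → 3
Sat 13:45 end S2 → 2
Sat 19:30 end S4 → 1
Sat 19:30 start S5 → 2
Sun 01:00 end S3 → 1
Sun 04:30 end S5 → 0
Peak is 3, at Sat 13:30 (S2, S3, S4).

3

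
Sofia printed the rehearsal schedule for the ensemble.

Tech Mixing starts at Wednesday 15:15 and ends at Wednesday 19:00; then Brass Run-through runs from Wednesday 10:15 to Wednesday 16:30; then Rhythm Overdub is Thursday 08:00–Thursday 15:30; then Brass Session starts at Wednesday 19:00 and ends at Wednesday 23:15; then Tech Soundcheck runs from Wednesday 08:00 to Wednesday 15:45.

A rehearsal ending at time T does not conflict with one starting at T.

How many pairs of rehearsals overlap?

Sorted by start: Tech Soundcheck, Brass Run-through, Tech Mixing, Brass Session, Rhythm Overdub.
Brass Run-through starts before Tech Soundcheck ends → Tech Soundcheck and Brass Run-through overlap.
Tech Mixing starts before Tech Soundcheck ends → Tech Soundcheck and Tech Mixing overlap.
Brass Session starts after Tech Soundcheck ends, so nothing later overlaps Tech Soundcheck either.
Tech Mixing starts before Brass Run-through ends → Brass Run-through and Tech Mixing overlap.
Brass Session starts after Brass Run-through ends, so nothing later overlaps Brass Run-through either.
Brass Session starts exactly when Tech Mixing ends (back-to-back, no overlap), so nothing later overlaps Tech Mixing either.
Rhythm Overdub starts after Brass Session ends.
Overlapping pairs: Brass Run-through & Tech Mixing, Brass Run-through & Tech Soundcheck, Tech Mixing & Tech Soundcheck — 3 in total.

3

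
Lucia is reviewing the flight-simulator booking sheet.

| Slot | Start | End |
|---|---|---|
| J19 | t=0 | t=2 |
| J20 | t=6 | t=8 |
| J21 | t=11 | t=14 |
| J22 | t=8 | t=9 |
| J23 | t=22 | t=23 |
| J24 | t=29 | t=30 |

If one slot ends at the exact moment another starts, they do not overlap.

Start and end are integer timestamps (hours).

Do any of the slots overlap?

Check each pair: they overlap iff neither finishes before the other starts.
Sorted by start: J19, J20, J22, J21, J23, J24.
J20 starts after J19 ends; J19 is clear from here.
J22 starts exactly when J20 ends (back-to-back, no overlap); J20 is clear from here.
J21 starts after J22 ends; J22 is clear from here.
J23 starts after J21 ends; J21 is clear from here.
J24 starts after J23 ends.
Every pair is clear; the schedule has no overlaps.

No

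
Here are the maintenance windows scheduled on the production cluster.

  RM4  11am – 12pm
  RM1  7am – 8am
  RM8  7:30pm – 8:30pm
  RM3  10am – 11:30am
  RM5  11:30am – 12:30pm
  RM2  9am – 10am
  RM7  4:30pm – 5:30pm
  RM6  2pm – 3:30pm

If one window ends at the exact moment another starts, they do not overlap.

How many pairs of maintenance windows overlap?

Check each pair: they overlap iff neither finishes before the other starts.
Sorted by start: RM1, RM2, RM3, RM4, RM5, RM6, RM7, RM8.
RM2 starts after RM1 ends — done with RM1.
RM3 starts exactly when RM2 ends (back-to-back, no overlap) — done with RM2.
RM4 starts before RM3 ends → RM3 and RM4 overlap.
RM5 starts exactly when RM3 ends (back-to-back, no overlap) — done with RM3.
RM5 starts before RM4 ends → RM4 and RM5 overlap.
RM6 starts after RM4 ends — done with RM4.
RM6 starts after RM5 ends — done with RM5.
RM7 starts after RM6 ends — done with RM6.
RM8 starts after RM7 ends.
Overlapping pairs: RM3 & RM4, RM4 & RM5 — 2 in total.

2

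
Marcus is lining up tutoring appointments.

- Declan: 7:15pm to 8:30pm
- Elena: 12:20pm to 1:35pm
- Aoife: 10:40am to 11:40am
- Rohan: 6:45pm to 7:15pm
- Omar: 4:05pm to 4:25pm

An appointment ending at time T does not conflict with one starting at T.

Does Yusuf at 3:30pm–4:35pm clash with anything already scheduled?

Yes — it overlaps Omar

Aoife: ends 11:40am at or before Yusuf starts 3:30pm → clear.
Elena: ends 1:35pm at or before Yusuf starts 3:30pm → clear.
Omar: starts 4:05pm before Yusuf ends 4:35pm, and ends 4:25pm after Yusuf starts 3:30pm → overlap.
Rohan: starts 6:45pm at or after Yusuf ends 4:35pm → clear.
Declan: starts 7:15pm at or after Yusuf ends 4:35pm → clear.
Yusuf overlaps Omar.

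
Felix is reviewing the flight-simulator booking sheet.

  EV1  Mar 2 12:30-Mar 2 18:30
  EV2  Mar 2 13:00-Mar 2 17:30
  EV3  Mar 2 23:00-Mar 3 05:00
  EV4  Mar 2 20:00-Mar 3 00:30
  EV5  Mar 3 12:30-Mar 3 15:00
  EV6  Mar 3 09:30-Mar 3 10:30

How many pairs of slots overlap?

2

Sorted by start: EV1, EV2, EV4, EV3, EV6, EV5.
EV2 starts before EV1 ends → EV1 and EV2 overlap.
EV4 starts after EV1 ends, so nothing later overlaps EV1 either.
EV4 starts after EV2 ends, so nothing later overlaps EV2 either.
EV3 starts before EV4 ends → EV4 and EV3 overlap.
EV6 starts after EV4 ends, so nothing later overlaps EV4 either.
EV6 starts after EV3 ends, so nothing later overlaps EV3 either.
EV5 starts after EV6 ends.
Overlapping pairs: EV1 & EV2, EV3 & EV4 — 2 in total.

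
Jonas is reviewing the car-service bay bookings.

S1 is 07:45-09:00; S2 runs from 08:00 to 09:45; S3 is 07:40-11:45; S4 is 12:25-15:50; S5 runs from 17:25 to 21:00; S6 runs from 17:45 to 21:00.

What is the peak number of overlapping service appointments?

Sort all start/end points and keep a running count:
07:40 start S3 → 1
07:45 start S1 → 2
08:00 start S2 → 3
09:00 end S1 → 2
09:45 end S2 → 1
11:45 end S3 → 0
12:25 start S4 → 1
15:50 end S4 → 0
17:25 start S5 → 1
17:45 start S6 → 2
21:00 end S5 → 1
21:00 end S6 → 0
Peak is 3, at 08:00 (S1, S2, S3).

3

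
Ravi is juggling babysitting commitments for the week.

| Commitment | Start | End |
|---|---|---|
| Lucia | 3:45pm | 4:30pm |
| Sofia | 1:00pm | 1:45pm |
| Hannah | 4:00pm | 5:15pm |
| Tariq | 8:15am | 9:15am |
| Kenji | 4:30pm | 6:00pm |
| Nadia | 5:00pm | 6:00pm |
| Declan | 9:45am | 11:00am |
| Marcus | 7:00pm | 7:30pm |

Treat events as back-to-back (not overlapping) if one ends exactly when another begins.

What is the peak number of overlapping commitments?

Sort all start/end points and keep a running count:
8:15am start Tariq → 1
9:15am end Tariq → 0
9:45am start Declan → 1
11:00am end Declan → 0
1:00pm start Sofia → 1
1:45pm end Sofia → 0
3:45pm start Lucia → 1
4:00pm start Hannah → 2
4:30pm end Lucia → 1
4:30pm start Kenji → 2
5:00pm start Nadia → 3
5:15pm end Hannah → 2
6:00pm end Kenji → 1
6:00pm end Nadia → 0
7:00pm start Marcus → 1
7:30pm end Marcus → 0
Peak is 3, at 5:00pm (Hannah, Kenji, Nadia).

3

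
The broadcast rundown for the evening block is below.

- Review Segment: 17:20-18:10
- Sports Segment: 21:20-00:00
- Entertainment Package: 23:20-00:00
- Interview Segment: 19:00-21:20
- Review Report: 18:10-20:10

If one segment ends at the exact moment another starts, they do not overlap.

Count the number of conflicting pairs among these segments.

2

Sorted by start: Review Segment, Review Report, Interview Segment, Sports Segment, Entertainment Package.
Review Report starts exactly when Review Segment ends (back-to-back, no overlap), so nothing later overlaps Review Segment either.
Interview Segment starts before Review Report ends → Review Report and Interview Segment overlap.
Sports Segment starts after Review Report ends, so nothing later overlaps Review Report either.
Sports Segment starts exactly when Interview Segment ends (back-to-back, no overlap), so nothing later overlaps Interview Segment either.
Entertainment Package starts before Sports Segment ends → Sports Segment and Entertainment Package overlap.
Overlapping pairs: Entertainment Package & Sports Segment, Interview Segment & Review Report — 2 in total.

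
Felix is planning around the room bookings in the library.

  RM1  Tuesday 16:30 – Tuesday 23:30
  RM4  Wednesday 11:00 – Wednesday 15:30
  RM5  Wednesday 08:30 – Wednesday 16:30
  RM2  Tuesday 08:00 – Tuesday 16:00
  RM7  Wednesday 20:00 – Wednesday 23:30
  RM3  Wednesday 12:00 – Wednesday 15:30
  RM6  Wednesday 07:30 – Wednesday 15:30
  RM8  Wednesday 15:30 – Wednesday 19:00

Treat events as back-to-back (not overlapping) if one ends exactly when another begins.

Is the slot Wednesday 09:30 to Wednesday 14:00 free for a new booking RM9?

RM2: ends Tuesday 16:00 at or before RM9 starts Wednesday 09:30 → clear.
RM1: ends Tuesday 23:30 at or before RM9 starts Wednesday 09:30 → clear.
RM6: starts Wednesday 07:30 before RM9 ends Wednesday 14:00, and ends Wednesday 15:30 after RM9 starts Wednesday 09:30 → overlap.
RM5: starts Wednesday 08:30 before RM9 ends Wednesday 14:00, and ends Wednesday 16:30 after RM9 starts Wednesday 09:30 → overlap.
RM4: starts Wednesday 11:00 before RM9 ends Wednesday 14:00, and ends Wednesday 15:30 after RM9 starts Wednesday 09:30 → overlap.
RM3: starts Wednesday 12:00 before RM9 ends Wednesday 14:00, and ends Wednesday 15:30 after RM9 starts Wednesday 09:30 → overlap.
RM8: starts Wednesday 15:30 at or after RM9 ends Wednesday 14:00 → clear.
RM7: starts Wednesday 20:00 at or after RM9 ends Wednesday 14:00 → clear.
RM9 overlaps RM3, RM4, RM5, RM6.

No — it overlaps RM3, RM4, RM5, RM6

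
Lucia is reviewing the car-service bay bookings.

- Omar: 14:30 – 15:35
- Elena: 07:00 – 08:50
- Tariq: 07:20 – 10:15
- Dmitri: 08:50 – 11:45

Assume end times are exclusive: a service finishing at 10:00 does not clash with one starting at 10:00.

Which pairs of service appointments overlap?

Sorted by start: Elena, Tariq, Dmitri, Omar.
Tariq starts before Elena ends → Elena and Tariq overlap.
Dmitri starts exactly when Elena ends (back-to-back, no overlap), so Elena has no further overlaps.
Dmitri starts before Tariq ends → Tariq and Dmitri overlap.
Omar starts after Tariq ends.
Omar starts after Dmitri ends.

Dmitri & Tariq, Elena & Tariq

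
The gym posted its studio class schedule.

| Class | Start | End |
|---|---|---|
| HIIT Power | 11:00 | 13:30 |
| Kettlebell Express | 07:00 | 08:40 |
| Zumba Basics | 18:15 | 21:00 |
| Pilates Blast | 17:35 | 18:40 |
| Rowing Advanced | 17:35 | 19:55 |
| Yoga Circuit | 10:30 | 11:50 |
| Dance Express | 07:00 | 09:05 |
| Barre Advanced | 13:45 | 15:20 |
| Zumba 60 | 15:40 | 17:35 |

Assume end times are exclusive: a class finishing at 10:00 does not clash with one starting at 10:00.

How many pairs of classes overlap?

Sorted by start: Dance Express, Kettlebell Express, Yoga Circuit, HIIT Power, Barre Advanced, Zumba 60, Rowing Advanced, Pilates Blast, Zumba Basics.
Kettlebell Express starts before Dance Express ends → Dance Express and Kettlebell Express overlap.
Yoga Circuit starts after Dance Express ends, so Dance Express has no further overlaps.
Yoga Circuit starts after Kettlebell Express ends, so Kettlebell Express has no further overlaps.
HIIT Power starts before Yoga Circuit ends → Yoga Circuit and HIIT Power overlap.
Barre Advanced starts after Yoga Circuit ends, so Yoga Circuit has no further overlaps.
Barre Advanced starts after HIIT Power ends, so HIIT Power has no further overlaps.
Zumba 60 starts after Barre Advanced ends, so Barre Advanced has no further overlaps.
Rowing Advanced starts exactly when Zumba 60 ends (back-to-back, no overlap), so Zumba 60 has no further overlaps.
Pilates Blast starts before Rowing Advanced ends → Rowing Advanced and Pilates Blast overlap.
Zumba Basics starts before Rowing Advanced ends → Rowing Advanced and Zumba Basics overlap.
Zumba Basics starts before Pilates Blast ends → Pilates Blast and Zumba Basics overlap.
Overlapping pairs: Dance Express & Kettlebell Express, HIIT Power & Yoga Circuit, Pilates Blast & Rowing Advanced, Pilates Blast & Zumba Basics, Rowing Advanced & Zumba Basics — 5 in total.

5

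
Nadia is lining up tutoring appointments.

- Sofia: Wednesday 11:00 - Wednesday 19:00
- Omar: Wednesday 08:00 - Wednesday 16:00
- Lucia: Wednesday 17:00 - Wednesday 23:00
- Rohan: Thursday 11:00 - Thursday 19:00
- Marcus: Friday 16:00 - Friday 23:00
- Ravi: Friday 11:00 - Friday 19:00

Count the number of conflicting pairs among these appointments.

3

Sorted by start: Omar, Sofia, Lucia, Rohan, Ravi, Marcus.
Sofia starts before Omar ends → Omar and Sofia overlap.
Lucia starts after Omar ends, so Omar has no further overlaps.
Lucia starts before Sofia ends → Sofia and Lucia overlap.
Rohan starts after Sofia ends, so Sofia has no further overlaps.
Rohan starts after Lucia ends, so Lucia has no further overlaps.
Ravi starts after Rohan ends, so Rohan has no further overlaps.
Marcus starts before Ravi ends → Ravi and Marcus overlap.
Overlapping pairs: Lucia & Sofia, Marcus & Ravi, Omar & Sofia — 3 in total.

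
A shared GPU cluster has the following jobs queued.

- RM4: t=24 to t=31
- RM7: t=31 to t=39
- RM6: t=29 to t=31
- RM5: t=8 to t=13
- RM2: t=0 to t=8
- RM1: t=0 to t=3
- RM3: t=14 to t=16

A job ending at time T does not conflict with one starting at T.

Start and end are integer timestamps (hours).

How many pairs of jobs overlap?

2

Sorted by start: RM1, RM2, RM5, RM3, RM4, RM6, RM7.
RM2 starts before RM1 ends → RM1 and RM2 overlap.
RM5 starts after RM1 ends, so nothing later overlaps RM1 either.
RM5 starts exactly when RM2 ends (back-to-back, no overlap), so nothing later overlaps RM2 either.
RM3 starts after RM5 ends, so nothing later overlaps RM5 either.
RM4 starts after RM3 ends, so nothing later overlaps RM3 either.
RM6 starts before RM4 ends → RM4 and RM6 overlap.
RM7 starts exactly when RM4 ends (back-to-back, no overlap).
RM7 starts exactly when RM6 ends (back-to-back, no overlap).
Overlapping pairs: RM1 & RM2, RM4 & RM6 — 2 in total.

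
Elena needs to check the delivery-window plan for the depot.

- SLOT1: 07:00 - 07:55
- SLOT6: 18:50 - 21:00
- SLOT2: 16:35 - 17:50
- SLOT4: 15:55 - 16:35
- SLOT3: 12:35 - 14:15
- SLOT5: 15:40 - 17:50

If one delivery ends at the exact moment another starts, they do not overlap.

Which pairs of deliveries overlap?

Check each pair: they overlap iff neither finishes before the other starts.
Sorted by start: SLOT1, SLOT3, SLOT5, SLOT4, SLOT2, SLOT6.
SLOT3 starts after SLOT1 ends, so SLOT1 has no further overlaps.
SLOT5 starts after SLOT3 ends, so SLOT3 has no further overlaps.
SLOT4 starts before SLOT5 ends → SLOT5 and SLOT4 overlap.
SLOT2 starts before SLOT5 ends → SLOT5 and SLOT2 overlap.
SLOT6 starts after SLOT5 ends.
SLOT2 starts exactly when SLOT4 ends (back-to-back, no overlap), so SLOT4 has no further overlaps.
SLOT6 starts after SLOT2 ends.

SLOT2 & SLOT5, SLOT4 & SLOT5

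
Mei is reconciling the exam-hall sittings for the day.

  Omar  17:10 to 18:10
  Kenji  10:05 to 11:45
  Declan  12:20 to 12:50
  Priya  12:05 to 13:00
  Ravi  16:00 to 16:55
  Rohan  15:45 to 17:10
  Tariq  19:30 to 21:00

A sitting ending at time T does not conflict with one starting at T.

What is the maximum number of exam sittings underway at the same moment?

Sort all start/end points and keep a running count:
10:05 start Kenji → 1
11:45 end Kenji → 0
12:05 start Priya → 1
12:20 start Declan → 2
12:50 end Declan → 1
13:00 end Priya → 0
15:45 start Rohan → 1
16:00 start Ravi → 2
16:55 end Ravi → 1
17:10 end Rohan → 0
17:10 start Omar → 1
18:10 end Omar → 0
19:30 start Tariq → 1
21:00 end Tariq → 0
Peak is 2, at 12:20 (Declan, Priya).

2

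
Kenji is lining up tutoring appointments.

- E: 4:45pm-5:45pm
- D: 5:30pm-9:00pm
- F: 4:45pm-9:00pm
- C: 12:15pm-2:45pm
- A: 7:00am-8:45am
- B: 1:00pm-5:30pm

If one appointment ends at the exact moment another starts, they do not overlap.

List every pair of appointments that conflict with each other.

B & C, B & E, B & F, D & E, D & F, E & F

Sorted by start: A, C, B, E, F, D.
C starts after A ends, so nothing later overlaps A either.
B starts before C ends → C and B overlap.
E starts after C ends, so nothing later overlaps C either.
E starts before B ends → B and E overlap.
F starts before B ends → B and F overlap.
D starts exactly when B ends (back-to-back, no overlap).
F starts before E ends → E and F overlap.
D starts before E ends → E and D overlap.
D starts before F ends → F and D overlap.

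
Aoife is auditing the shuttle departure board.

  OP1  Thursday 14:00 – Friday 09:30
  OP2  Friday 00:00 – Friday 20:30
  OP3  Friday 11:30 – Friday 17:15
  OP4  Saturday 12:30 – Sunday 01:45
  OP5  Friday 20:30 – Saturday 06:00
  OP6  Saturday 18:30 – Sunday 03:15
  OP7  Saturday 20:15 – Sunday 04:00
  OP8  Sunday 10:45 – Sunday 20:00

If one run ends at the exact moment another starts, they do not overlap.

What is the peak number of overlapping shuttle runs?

3

Walk through starts and ends in time order (an end at T is processed before a start at T):
Thursday 14:00 start OP1 → 1
Friday 00:00 start OP2 → 2
Friday 09:30 end OP1 → 1
Friday 11:30 start OP3 → 2
Friday 17:15 end OP3 → 1
Friday 20:30 end OP2 → 0
Friday 20:30 start OP5 → 1
Saturday 06:00 end OP5 → 0
Saturday 12:30 start OP4 → 1
Saturday 18:30 start OP6 → 2
Saturday 20:15 start OP7 → 3
Sunday 01:45 end OP4 → 2
Sunday 03:15 end OP6 → 1
Sunday 04:00 end OP7 → 0
Sunday 10:45 start OP8 → 1
Sunday 20:00 end OP8 → 0
Peak is 3, at Saturday 20:15 (OP4, OP6, OP7).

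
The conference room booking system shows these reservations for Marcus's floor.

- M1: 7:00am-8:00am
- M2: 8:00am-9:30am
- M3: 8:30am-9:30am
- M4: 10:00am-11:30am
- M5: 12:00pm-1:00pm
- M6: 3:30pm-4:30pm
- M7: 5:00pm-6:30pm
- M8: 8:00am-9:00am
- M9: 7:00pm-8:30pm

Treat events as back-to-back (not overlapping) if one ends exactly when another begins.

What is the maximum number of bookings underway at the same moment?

Walk through starts and ends in time order (an end at T is processed before a start at T):
7:00am start M1 → 1
8:00am end M1 → 0
8:00am start M2 → 1
8:00am start M8 → 2
8:30am start M3 → 3
9:00am end M8 → 2
9:30am end M2 → 1
9:30am end M3 → 0
10:00am start M4 → 1
11:30am end M4 → 0
12:00pm start M5 → 1
1:00pm end M5 → 0
3:30pm start M6 → 1
4:30pm end M6 → 0
5:00pm start M7 → 1
6:30pm end M7 → 0
7:00pm start M9 → 1
8:30pm end M9 → 0
Peak is 3, at 8:30am (M2, M3, M8).

3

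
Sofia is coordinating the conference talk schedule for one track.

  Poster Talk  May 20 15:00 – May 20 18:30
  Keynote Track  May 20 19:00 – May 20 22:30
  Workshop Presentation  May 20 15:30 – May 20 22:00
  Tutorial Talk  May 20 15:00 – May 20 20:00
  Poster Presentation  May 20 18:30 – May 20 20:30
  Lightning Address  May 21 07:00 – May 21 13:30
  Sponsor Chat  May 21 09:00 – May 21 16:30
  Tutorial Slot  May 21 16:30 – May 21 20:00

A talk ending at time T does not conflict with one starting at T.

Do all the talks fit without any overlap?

Check each pair: they overlap iff neither finishes before the other starts.
Sorted by start: Poster Talk, Tutorial Talk, Workshop Presentation, Poster Presentation, Keynote Track, Lightning Address, Sponsor Chat, Tutorial Slot.
Tutorial Talk starts before Poster Talk ends → Poster Talk and Tutorial Talk overlap.
That's a conflict, so the schedule is not conflict-free.

No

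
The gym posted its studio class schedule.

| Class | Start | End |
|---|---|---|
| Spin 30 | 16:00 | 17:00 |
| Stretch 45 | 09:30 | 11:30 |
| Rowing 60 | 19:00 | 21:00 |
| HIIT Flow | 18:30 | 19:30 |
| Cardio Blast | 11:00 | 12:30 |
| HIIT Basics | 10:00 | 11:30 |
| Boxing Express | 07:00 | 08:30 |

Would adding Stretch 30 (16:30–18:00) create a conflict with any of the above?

Boxing Express: ends 08:30 at or before Stretch 30 starts 16:30 → clear.
Stretch 45: ends 11:30 at or before Stretch 30 starts 16:30 → clear.
HIIT Basics: ends 11:30 at or before Stretch 30 starts 16:30 → clear.
Cardio Blast: ends 12:30 at or before Stretch 30 starts 16:30 → clear.
Spin 30: starts 16:00 before Stretch 30 ends 18:00, and ends 17:00 after Stretch 30 starts 16:30 → overlap.
HIIT Flow: starts 18:30 at or after Stretch 30 ends 18:00 → clear.
Rowing 60: starts 19:00 at or after Stretch 30 ends 18:00 → clear.
Stretch 30 overlaps Spin 30.

Yes — it overlaps Spin 30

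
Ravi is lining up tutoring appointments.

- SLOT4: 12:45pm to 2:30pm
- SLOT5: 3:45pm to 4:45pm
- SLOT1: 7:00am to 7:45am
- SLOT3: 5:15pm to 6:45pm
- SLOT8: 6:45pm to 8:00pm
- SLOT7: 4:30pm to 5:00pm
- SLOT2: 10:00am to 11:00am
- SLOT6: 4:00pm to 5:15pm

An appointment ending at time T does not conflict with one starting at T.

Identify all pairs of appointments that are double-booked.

SLOT5 & SLOT6, SLOT5 & SLOT7, SLOT6 & SLOT7

Sorted by start: SLOT1, SLOT2, SLOT4, SLOT5, SLOT6, SLOT7, SLOT3, SLOT8.
SLOT2 starts after SLOT1 ends; SLOT1 is clear from here.
SLOT4 starts after SLOT2 ends; SLOT2 is clear from here.
SLOT5 starts after SLOT4 ends; SLOT4 is clear from here.
SLOT6 starts before SLOT5 ends → SLOT5 and SLOT6 overlap.
SLOT7 starts before SLOT5 ends → SLOT5 and SLOT7 overlap.
SLOT3 starts after SLOT5 ends; SLOT5 is clear from here.
SLOT7 starts before SLOT6 ends → SLOT6 and SLOT7 overlap.
SLOT3 starts exactly when SLOT6 ends (back-to-back, no overlap); SLOT6 is clear from here.
SLOT3 starts after SLOT7 ends; SLOT7 is clear from here.
SLOT8 starts exactly when SLOT3 ends (back-to-back, no overlap).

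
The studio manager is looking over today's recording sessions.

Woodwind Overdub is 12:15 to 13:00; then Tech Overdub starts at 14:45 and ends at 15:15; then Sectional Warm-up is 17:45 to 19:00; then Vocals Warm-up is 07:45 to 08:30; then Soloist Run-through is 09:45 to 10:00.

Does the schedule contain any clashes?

No

Two intervals overlap when each starts before the other ends.
Sorted by start: Vocals Warm-up, Soloist Run-through, Woodwind Overdub, Tech Overdub, Sectional Warm-up.
Soloist Run-through starts after Vocals Warm-up ends, so Vocals Warm-up has no further overlaps.
Woodwind Overdub starts after Soloist Run-through ends, so Soloist Run-through has no further overlaps.
Tech Overdub starts after Woodwind Overdub ends, so Woodwind Overdub has no further overlaps.
Sectional Warm-up starts after Tech Overdub ends.
Every pair is clear; the schedule has no overlaps.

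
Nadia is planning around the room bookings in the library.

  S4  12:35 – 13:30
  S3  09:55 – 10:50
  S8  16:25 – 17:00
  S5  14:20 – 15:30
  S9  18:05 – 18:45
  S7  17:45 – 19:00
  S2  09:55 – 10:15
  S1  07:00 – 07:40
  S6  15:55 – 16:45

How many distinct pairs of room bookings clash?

Sorted by start: S1, S2, S3, S4, S5, S6, S8, S7, S9.
S2 starts after S1 ends, so nothing later overlaps S1 either.
S3 starts before S2 ends → S2 and S3 overlap.
S4 starts after S2 ends, so nothing later overlaps S2 either.
S4 starts after S3 ends, so nothing later overlaps S3 either.
S5 starts after S4 ends, so nothing later overlaps S4 either.
S6 starts after S5 ends, so nothing later overlaps S5 either.
S8 starts before S6 ends → S6 and S8 overlap.
S7 starts after S6 ends, so nothing later overlaps S6 either.
S7 starts after S8 ends, so nothing later overlaps S8 either.
S9 starts before S7 ends → S7 and S9 overlap.
Overlapping pairs: S2 & S3, S6 & S8, S7 & S9 — 3 in total.

3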